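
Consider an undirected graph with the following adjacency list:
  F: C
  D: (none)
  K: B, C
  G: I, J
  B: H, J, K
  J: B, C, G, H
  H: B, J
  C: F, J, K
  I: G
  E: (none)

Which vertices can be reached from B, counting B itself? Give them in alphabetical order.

Start at B.
Its neighbours: H, J, K.
Then their neighbours: C, G.
Then next layer: F, I.
Nothing further is reachable.

B, C, F, G, H, I, J, K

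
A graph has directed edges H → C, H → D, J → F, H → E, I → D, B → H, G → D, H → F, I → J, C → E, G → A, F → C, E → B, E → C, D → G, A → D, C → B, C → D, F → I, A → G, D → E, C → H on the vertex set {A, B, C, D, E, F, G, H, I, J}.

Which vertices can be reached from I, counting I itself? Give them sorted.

Start at I.
Its neighbours: D, J.
Then their neighbours: E, F, G.
Then next layer: A, B, C.
Then next layer: H.
Every vertex is now reached.

A, B, C, D, E, F, G, H, I, J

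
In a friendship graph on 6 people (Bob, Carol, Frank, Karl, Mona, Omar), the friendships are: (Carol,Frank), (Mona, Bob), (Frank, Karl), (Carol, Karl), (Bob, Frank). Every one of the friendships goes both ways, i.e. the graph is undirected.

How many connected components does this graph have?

2

From Bob: component {Bob, Carol, Frank, Karl, Mona}.
From Omar: component {Omar}.
That's 2 components.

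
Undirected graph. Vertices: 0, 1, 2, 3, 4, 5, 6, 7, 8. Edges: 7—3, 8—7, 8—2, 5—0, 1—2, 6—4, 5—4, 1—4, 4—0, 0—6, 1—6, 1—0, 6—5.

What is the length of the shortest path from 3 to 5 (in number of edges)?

Distance 0: 3.
Distance 1: 7.
Distance 2: 8.
Distance 3: 2.
Distance 4: 1.
Distance 5: 0, 4, 6.
Distance 6: 5 — contains 5.

6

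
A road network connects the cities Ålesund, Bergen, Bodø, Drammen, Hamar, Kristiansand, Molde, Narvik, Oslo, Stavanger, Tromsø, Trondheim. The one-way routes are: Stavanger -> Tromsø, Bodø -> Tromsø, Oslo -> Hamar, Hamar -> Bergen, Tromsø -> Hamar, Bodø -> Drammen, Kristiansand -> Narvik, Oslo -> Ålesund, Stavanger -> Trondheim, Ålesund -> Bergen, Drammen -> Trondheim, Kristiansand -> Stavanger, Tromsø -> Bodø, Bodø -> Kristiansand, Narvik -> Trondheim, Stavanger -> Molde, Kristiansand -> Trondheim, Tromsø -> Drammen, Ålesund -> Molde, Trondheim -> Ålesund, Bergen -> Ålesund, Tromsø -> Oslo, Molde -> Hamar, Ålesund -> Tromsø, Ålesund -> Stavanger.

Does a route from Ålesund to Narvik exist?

Explore from Ålesund.
Distance 1: reach Bergen, Molde, Stavanger, Tromsø.
Distance 2: reach Bodø, Drammen, Hamar, Oslo, Trondheim.
Distance 3: reach Kristiansand.
Distance 4: reach Narvik.
Found Narvik.

Yes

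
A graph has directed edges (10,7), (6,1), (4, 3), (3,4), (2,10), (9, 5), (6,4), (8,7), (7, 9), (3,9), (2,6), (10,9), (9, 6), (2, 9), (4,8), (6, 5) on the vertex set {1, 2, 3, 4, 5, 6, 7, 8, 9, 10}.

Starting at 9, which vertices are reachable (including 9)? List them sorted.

1, 3, 4, 5, 6, 7, 8, 9

Start at 9.
Its neighbours: 5, 6.
Then their neighbours: 1, 4.
Then next layer: 3, 8.
Then next layer: 7.
Nothing further is reachable.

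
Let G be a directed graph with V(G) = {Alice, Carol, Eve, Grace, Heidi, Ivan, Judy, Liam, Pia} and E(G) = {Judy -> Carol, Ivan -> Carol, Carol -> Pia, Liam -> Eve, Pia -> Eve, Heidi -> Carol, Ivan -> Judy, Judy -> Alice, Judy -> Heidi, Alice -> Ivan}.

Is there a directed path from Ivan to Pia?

Explore from Ivan.
Distance 1: reach Carol, Judy.
Distance 2: reach Alice, Heidi, Pia.
Found Pia.

Yes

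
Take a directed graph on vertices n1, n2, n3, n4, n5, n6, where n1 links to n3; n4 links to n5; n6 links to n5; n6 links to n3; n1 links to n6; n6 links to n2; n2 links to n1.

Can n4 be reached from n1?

No

Explore from n1.
Distance 1: reach n3, n6.
Distance 2: reach n2, n5.
The search from n1 is exhausted; no directed path reaches n4.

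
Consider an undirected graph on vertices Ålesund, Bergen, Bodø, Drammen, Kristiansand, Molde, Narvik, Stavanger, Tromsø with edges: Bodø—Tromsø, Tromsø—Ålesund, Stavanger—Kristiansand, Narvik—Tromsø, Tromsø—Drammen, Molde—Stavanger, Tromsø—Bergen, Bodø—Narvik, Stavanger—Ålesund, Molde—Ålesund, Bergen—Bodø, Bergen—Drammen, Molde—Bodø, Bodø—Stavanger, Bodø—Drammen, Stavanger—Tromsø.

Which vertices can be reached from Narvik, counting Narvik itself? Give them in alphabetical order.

Start at Narvik.
Its neighbours: Bodø, Tromsø.
Then their neighbours: Ålesund, Bergen, Drammen, Molde, Stavanger.
Then next layer: Kristiansand.
Every vertex is now reached.

Ålesund, Bergen, Bodø, Drammen, Kristiansand, Molde, Narvik, Stavanger, Tromsø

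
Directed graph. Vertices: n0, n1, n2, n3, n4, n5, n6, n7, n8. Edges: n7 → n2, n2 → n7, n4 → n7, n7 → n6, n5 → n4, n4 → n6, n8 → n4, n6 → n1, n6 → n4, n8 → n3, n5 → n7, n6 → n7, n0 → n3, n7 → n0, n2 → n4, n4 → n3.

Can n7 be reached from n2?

Explore from n2.
Distance 1: reach n4, n7.
Found n7.

Yes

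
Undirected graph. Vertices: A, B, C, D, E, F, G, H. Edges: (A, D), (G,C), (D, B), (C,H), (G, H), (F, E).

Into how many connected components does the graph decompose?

From A: component {A, B, D}.
From C: component {C, G, H}.
From E: component {E, F}.
That's 3 components.

3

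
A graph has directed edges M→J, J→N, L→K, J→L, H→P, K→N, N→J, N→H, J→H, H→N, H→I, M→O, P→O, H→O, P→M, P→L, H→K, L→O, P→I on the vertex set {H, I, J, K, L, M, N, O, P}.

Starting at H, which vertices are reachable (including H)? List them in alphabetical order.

H, I, J, K, L, M, N, O, P

Start at H.
Its neighbours: I, K, N, O, P.
Then their neighbours: J, L, M.
Every vertex is now reached.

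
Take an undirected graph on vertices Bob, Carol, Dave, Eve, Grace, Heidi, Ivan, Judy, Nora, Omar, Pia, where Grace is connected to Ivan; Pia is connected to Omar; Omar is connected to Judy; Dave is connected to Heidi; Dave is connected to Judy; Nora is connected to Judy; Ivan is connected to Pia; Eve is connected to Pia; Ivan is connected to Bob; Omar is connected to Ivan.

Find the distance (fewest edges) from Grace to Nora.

4

Distance 0: Grace.
Distance 1: Ivan.
Distance 2: Bob, Omar, Pia.
Distance 3: Eve, Judy.
Distance 4: Dave, Nora — contains Nora.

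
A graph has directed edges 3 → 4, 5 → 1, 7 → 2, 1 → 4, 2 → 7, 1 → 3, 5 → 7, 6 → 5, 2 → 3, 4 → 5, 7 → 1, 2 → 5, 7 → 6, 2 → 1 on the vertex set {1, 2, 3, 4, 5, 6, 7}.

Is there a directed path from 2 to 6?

Explore from 2.
Distance 1: reach 1, 3, 5, 7.
Distance 2: reach 4, 6.
Found 6.

Yes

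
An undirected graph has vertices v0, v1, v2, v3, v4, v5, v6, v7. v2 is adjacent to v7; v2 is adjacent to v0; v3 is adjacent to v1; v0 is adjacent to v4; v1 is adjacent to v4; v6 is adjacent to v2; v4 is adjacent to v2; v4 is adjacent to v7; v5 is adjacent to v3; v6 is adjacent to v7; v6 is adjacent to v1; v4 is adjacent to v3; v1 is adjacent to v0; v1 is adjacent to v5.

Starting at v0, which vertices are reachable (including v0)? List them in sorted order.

Start at v0.
Its neighbours: v1, v2, v4.
Then their neighbours: v3, v5, v6, v7.
Every vertex is now reached.

v0, v1, v2, v3, v4, v5, v6, v7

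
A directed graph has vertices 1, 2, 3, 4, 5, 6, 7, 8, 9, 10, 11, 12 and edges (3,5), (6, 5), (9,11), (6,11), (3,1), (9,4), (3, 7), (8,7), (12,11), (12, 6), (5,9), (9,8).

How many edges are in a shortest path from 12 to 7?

Distance 0: 12.
Distance 1: 6, 11.
Distance 2: 5.
Distance 3: 9.
Distance 4: 4, 8.
Distance 5: 7 — contains 7.

5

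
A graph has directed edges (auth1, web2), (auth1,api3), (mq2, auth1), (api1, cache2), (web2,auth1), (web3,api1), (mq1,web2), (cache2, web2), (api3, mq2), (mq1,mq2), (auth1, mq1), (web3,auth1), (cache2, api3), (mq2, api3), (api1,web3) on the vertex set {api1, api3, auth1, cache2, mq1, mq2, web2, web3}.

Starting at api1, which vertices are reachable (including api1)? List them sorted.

Start at api1.
Its neighbours: cache2, web3.
Then their neighbours: api3, auth1, web2.
Then next layer: mq1, mq2.
Every vertex is now reached.

api1, api3, auth1, cache2, mq1, mq2, web2, web3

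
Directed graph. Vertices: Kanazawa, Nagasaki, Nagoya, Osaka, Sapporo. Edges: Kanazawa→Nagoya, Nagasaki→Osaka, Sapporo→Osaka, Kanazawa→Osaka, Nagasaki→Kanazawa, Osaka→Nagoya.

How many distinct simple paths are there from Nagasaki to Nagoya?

Nagasaki→Kanazawa→Nagoya
Nagasaki→Kanazawa→Osaka→Nagoya
Nagasaki→Osaka→Nagoya

3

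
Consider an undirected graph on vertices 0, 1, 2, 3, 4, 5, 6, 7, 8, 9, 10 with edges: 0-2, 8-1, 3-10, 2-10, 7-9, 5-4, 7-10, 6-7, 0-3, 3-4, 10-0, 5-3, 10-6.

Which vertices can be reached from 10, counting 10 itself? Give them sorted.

0, 2, 3, 4, 5, 6, 7, 9, 10

Start at 10.
Its neighbours: 0, 2, 3, 6, 7.
Then their neighbours: 4, 5, 9.
Nothing further is reachable.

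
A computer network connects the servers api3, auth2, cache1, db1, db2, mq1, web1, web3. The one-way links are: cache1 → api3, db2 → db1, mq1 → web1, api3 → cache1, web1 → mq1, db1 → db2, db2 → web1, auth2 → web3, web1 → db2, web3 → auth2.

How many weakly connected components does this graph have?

3

From api3: component {api3, cache1}.
From auth2: component {auth2, web3}.
From db1: component {db1, db2, mq1, web1}.
That's 3 components.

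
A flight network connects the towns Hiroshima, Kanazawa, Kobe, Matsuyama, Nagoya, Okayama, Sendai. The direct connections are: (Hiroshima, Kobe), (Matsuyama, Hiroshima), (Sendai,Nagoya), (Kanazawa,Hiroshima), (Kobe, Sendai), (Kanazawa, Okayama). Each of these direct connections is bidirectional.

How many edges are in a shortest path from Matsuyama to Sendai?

3

Distance 0: Matsuyama.
Distance 1: Hiroshima.
Distance 2: Kanazawa, Kobe.
Distance 3: Okayama, Sendai — contains Sendai.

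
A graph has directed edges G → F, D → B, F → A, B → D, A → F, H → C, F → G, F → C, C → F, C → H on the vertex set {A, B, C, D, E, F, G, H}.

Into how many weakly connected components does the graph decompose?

3

From A: component {A, C, F, G, H}.
From B: component {B, D}.
From E: component {E}.
That's 3 components.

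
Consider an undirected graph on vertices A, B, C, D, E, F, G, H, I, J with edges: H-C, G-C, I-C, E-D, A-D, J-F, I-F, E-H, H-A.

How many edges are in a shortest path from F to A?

Distance 0: F.
Distance 1: I, J.
Distance 2: C.
Distance 3: G, H.
Distance 4: A, E — contains A.

4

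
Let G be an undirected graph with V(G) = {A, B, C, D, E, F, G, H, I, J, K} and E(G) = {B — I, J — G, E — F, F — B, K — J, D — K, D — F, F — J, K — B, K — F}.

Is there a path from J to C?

Explore from J.
Distance 1: reach F, G, K.
Distance 2: reach B, D, E.
Distance 3: reach I.
The search is exhausted without reaching C; it lies in a different component.

No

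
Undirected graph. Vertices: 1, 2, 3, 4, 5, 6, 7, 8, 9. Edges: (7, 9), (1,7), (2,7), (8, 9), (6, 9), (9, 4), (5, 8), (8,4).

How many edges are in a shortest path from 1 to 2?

2

Distance 0: 1.
Distance 1: 7.
Distance 2: 2, 9 — contains 2.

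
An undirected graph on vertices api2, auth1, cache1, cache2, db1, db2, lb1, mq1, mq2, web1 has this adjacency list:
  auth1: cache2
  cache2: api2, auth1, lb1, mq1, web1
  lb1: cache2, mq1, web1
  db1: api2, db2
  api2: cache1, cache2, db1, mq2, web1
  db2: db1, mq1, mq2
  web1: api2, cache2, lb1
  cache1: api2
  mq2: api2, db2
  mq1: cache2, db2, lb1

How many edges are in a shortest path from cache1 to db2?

3

Distance 0: cache1.
Distance 1: api2.
Distance 2: cache2, db1, mq2, web1.
Distance 3: auth1, db2, lb1, mq1 — contains db2.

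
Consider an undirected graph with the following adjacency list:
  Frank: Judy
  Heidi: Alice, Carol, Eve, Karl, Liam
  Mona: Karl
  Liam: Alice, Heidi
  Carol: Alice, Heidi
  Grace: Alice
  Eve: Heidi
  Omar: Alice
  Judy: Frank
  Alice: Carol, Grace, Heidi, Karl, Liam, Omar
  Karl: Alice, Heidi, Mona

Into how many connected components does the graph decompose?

2

From Alice: component {Alice, Carol, Eve, Grace, Heidi, Karl, Liam, Mona, Omar}.
From Frank: component {Frank, Judy}.
That's 2 components.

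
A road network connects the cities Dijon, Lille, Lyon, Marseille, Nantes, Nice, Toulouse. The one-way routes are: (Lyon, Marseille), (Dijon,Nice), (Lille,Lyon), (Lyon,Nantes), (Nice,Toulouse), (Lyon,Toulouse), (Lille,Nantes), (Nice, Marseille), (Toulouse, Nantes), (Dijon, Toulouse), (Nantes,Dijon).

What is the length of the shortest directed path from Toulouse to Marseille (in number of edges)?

Distance 0: Toulouse.
Distance 1: Nantes.
Distance 2: Dijon.
Distance 3: Nice.
Distance 4: Marseille — contains Marseille.

4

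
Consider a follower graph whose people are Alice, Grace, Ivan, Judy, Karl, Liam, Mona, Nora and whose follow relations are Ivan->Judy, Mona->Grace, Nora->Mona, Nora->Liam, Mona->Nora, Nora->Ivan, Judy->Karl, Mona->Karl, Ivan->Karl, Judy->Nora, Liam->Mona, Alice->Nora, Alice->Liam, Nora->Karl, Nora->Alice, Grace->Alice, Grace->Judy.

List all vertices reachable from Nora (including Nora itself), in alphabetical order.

Alice, Grace, Ivan, Judy, Karl, Liam, Mona, Nora

Start at Nora.
Its neighbours: Alice, Ivan, Karl, Liam, Mona.
Then their neighbours: Grace, Judy.
Every vertex is now reached.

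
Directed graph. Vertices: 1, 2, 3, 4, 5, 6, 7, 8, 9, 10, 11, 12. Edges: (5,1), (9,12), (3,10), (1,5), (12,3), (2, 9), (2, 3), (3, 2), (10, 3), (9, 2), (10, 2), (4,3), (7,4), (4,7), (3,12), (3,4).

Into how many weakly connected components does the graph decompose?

5

From 1: component {1, 5}.
From 2: component {2, 3, 4, 7, 9, 10, 12}.
From 6: component {6}.
From 8: component {8}.
From 11: component {11}.
That's 5 components.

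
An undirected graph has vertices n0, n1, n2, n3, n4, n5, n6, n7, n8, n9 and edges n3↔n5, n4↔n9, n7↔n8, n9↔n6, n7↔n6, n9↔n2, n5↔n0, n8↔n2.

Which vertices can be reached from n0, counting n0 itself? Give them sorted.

n0, n3, n5

Start at n0.
Its neighbours: n5.
Then their neighbours: n3.
Nothing further is reachable.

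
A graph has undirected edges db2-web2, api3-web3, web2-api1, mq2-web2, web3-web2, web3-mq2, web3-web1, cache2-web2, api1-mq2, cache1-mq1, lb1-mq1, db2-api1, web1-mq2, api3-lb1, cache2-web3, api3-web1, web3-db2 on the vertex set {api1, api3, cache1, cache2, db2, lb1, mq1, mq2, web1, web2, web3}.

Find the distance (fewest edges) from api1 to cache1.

6

Distance 0: api1.
Distance 1: db2, mq2, web2.
Distance 2: cache2, web1, web3.
Distance 3: api3.
Distance 4: lb1.
Distance 5: mq1.
Distance 6: cache1 — contains cache1.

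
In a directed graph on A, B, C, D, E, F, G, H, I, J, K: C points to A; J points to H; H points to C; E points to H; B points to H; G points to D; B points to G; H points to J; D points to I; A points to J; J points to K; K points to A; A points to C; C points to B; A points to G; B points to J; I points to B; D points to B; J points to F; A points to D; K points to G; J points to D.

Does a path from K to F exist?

Explore from K.
Distance 1: reach A, G.
Distance 2: reach C, D, J.
Distance 3: reach B, F, H, I.
Found F.

Yes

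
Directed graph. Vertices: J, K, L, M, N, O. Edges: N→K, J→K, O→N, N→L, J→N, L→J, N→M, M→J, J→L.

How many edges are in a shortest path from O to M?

2

Distance 0: O.
Distance 1: N.
Distance 2: K, L, M — contains M.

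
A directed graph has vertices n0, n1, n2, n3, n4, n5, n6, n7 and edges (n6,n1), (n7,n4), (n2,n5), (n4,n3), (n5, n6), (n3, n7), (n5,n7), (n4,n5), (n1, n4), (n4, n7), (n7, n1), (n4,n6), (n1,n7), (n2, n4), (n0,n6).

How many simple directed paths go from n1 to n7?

n1→n4→n3→n7
n1→n4→n5→n7
n1→n4→n7
n1→n7

4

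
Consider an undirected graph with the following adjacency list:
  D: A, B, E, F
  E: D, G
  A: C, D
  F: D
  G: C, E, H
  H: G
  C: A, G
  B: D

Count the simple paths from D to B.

D–B

1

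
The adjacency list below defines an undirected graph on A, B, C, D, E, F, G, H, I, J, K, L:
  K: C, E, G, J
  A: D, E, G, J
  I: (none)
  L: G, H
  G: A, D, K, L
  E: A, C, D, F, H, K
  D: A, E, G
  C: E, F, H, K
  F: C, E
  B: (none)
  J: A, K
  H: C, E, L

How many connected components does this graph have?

3

From A: component {A, C, D, E, F, G, H, J, K, L}.
From B: component {B}.
From I: component {I}.
That's 3 components.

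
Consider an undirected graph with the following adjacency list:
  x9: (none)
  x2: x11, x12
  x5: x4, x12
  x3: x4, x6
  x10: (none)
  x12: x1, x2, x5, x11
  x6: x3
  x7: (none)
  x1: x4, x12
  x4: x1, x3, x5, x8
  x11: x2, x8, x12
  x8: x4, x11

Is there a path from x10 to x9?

No

x10 has no edges, so nothing is reachable from it.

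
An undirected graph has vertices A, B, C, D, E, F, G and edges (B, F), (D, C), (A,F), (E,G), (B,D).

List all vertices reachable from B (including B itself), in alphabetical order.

Start at B.
Its neighbours: D, F.
Then their neighbours: A, C.
Nothing further is reachable.

A, B, C, D, F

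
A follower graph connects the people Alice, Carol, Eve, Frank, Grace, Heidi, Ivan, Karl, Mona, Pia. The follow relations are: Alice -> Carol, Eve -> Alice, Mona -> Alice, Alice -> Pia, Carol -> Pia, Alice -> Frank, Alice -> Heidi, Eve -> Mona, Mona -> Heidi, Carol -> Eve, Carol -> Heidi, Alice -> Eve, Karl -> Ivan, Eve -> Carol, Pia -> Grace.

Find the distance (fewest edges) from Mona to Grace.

Distance 0: Mona.
Distance 1: Alice, Heidi.
Distance 2: Carol, Eve, Frank, Pia.
Distance 3: Grace — contains Grace.

3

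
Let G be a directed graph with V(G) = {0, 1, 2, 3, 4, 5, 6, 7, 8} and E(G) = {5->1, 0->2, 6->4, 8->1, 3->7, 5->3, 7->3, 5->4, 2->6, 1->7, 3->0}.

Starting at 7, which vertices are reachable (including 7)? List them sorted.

Start at 7.
Its neighbours: 3.
Then their neighbours: 0.
Then next layer: 2.
Then next layer: 6.
Then next layer: 4.
Nothing further is reachable.

0, 2, 3, 4, 6, 7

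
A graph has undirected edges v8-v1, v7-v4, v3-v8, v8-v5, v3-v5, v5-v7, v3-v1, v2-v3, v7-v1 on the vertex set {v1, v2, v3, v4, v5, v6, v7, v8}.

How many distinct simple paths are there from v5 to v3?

v5–v3
v5–v7–v1–v3
v5–v7–v1–v8–v3
v5–v8–v1–v3
v5–v8–v3

5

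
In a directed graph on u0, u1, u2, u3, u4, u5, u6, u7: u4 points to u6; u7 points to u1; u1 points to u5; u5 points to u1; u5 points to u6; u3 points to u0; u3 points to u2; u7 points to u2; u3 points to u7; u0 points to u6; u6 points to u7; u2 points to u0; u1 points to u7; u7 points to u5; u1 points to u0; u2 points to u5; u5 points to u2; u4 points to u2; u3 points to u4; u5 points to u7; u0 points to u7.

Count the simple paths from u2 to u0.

u2→u0
u2→u5→u1→u0
u2→u5→u6→u7→u1→u0
u2→u5→u7→u1→u0

4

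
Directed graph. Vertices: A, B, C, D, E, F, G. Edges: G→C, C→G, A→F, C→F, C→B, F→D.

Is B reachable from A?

No

Explore from A.
Distance 1: reach F.
Distance 2: reach D.
The search from A is exhausted; no directed path reaches B.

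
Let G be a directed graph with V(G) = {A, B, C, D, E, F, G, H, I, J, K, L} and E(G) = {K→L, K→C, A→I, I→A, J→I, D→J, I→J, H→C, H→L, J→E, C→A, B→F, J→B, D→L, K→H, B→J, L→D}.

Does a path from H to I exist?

Explore from H.
Distance 1: reach C, L.
Distance 2: reach A, D.
Distance 3: reach I, J.
Found I.

Yes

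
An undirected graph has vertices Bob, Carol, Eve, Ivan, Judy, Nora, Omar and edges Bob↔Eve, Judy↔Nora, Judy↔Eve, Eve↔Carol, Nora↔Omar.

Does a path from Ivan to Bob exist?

Ivan has no edges, so nothing is reachable from it.

No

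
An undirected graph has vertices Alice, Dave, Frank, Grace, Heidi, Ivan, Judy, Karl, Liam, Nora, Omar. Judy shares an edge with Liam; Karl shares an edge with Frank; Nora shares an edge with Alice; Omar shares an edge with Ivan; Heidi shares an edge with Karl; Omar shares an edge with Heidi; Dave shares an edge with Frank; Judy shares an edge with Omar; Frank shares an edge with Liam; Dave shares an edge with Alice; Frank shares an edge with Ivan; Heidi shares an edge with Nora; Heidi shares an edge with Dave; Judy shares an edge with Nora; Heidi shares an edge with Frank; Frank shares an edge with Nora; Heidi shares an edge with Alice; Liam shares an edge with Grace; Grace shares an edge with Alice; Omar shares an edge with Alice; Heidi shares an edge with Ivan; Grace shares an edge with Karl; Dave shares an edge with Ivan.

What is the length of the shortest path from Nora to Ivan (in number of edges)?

Distance 0: Nora.
Distance 1: Alice, Frank, Heidi, Judy.
Distance 2: Dave, Grace, Ivan, Karl, Liam, Omar — contains Ivan.

2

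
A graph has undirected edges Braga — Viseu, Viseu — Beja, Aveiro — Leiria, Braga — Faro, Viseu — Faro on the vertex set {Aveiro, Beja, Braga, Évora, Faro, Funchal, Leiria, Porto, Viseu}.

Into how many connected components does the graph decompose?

5

From Aveiro: component {Aveiro, Leiria}.
From Beja: component {Beja, Braga, Faro, Viseu}.
From Évora: component {Évora}.
From Funchal: component {Funchal}.
From Porto: component {Porto}.
That's 5 components.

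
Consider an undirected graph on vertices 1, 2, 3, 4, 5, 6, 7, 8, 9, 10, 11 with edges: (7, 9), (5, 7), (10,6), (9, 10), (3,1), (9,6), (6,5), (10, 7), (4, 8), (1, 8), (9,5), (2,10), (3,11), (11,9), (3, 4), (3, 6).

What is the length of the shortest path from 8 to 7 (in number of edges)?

5

Distance 0: 8.
Distance 1: 1, 4.
Distance 2: 3.
Distance 3: 6, 11.
Distance 4: 5, 9, 10.
Distance 5: 2, 7 — contains 7.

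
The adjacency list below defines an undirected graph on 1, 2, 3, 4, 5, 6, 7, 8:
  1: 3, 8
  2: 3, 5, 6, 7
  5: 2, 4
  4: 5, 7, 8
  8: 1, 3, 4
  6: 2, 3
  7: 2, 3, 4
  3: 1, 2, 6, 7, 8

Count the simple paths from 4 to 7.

10

4–5–2–3–7
4–5–2–6–3–7
4–5–2–7
4–7
4–8–1–3–2–7
4–8–1–3–6–2–7
4–8–1–3–7
4–8–3–2–7
4–8–3–6–2–7
4–8–3–7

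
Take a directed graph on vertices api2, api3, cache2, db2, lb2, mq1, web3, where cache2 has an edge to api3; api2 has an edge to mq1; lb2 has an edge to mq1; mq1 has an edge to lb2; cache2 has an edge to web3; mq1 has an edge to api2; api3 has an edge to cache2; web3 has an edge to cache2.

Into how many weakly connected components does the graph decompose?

3

From api2: component {api2, lb2, mq1}.
From api3: component {api3, cache2, web3}.
From db2: component {db2}.
That's 3 components.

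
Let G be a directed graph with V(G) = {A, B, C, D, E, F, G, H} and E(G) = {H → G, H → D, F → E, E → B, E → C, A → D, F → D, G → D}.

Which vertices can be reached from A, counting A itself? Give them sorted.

Start at A.
Its neighbours: D.
Nothing further is reachable.

A, D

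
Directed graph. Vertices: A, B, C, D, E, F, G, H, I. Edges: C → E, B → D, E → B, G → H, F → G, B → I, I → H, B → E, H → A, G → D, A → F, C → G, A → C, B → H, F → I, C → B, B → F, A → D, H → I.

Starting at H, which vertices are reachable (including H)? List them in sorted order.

A, B, C, D, E, F, G, H, I

Start at H.
Its neighbours: A, I.
Then their neighbours: C, D, F.
Then next layer: B, E, G.
Every vertex is now reached.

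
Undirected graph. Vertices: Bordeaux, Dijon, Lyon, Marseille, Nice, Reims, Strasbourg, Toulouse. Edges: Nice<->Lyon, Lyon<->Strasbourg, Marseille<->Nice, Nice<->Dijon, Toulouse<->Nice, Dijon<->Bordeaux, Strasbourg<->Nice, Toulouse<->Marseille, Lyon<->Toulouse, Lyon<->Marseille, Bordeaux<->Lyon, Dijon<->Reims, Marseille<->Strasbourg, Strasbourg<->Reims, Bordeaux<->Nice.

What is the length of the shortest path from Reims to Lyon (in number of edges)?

Distance 0: Reims.
Distance 1: Dijon, Strasbourg.
Distance 2: Bordeaux, Lyon, Marseille, Nice — contains Lyon.

2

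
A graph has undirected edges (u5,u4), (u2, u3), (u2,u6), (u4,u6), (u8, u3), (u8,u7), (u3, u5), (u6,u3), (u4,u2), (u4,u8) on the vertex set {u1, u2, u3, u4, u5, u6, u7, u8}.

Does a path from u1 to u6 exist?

No

u1 has no edges, so nothing is reachable from it.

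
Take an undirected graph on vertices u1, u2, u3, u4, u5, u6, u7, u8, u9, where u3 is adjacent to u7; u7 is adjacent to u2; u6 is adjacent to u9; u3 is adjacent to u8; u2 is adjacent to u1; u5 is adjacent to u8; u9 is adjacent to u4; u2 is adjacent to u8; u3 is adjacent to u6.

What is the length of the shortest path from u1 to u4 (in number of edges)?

6

Distance 0: u1.
Distance 1: u2.
Distance 2: u7, u8.
Distance 3: u3, u5.
Distance 4: u6.
Distance 5: u9.
Distance 6: u4 — contains u4.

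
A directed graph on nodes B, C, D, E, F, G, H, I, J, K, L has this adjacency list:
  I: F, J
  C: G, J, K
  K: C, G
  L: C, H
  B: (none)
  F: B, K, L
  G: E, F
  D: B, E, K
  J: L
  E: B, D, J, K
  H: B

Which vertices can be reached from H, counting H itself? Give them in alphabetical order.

B, H

Start at H.
Its neighbours: B.
Nothing further is reachable.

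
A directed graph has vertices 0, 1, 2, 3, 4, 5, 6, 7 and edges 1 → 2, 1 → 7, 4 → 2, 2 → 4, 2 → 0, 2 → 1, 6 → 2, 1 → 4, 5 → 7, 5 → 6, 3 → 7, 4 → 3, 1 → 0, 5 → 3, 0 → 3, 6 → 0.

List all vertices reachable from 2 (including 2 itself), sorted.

0, 1, 2, 3, 4, 7

Start at 2.
Its neighbours: 0, 1, 4.
Then their neighbours: 3, 7.
Nothing further is reachable.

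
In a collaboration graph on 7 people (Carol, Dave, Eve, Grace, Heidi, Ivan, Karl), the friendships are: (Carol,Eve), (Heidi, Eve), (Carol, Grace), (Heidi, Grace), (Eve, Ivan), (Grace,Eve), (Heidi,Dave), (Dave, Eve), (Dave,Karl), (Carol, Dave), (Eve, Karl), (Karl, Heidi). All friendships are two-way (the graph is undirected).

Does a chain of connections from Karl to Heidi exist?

Yes

Explore from Karl.
Distance 1: reach Dave, Eve, Heidi.
Found Heidi.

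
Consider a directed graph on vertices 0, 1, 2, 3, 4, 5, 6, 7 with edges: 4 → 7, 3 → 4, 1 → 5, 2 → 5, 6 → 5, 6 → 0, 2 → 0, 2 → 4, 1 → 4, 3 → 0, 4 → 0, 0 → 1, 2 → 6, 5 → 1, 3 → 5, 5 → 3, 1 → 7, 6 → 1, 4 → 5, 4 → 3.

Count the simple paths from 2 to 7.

27

2→0→1→4→7
2→0→1→5→3→4→7
2→0→1→7
2→4→0→1→7
2→4→3→0→1→7
2→4→3→5→1→7
2→4→5→1→7
2→4→5→3→0→1→7
... and 19 more.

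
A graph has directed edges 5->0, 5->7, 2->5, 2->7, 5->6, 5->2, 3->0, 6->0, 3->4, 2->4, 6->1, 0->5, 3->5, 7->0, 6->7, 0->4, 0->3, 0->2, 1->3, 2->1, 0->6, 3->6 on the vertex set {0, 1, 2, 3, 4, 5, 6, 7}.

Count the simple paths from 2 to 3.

11

2→1→3
2→5→0→3
2→5→0→6→1→3
2→5→6→0→3
2→5→6→1→3
2→5→6→7→0→3
2→5→7→0→3
2→5→7→0→6→1→3
2→7→0→3
2→7→0→5→6→1→3
2→7→0→6→1→3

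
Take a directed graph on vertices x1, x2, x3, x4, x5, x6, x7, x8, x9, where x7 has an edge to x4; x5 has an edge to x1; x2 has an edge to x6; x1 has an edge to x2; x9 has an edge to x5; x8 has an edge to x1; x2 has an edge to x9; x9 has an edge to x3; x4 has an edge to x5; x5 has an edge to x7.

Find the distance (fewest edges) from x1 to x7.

Distance 0: x1.
Distance 1: x2.
Distance 2: x6, x9.
Distance 3: x3, x5.
Distance 4: x7 — contains x7.

4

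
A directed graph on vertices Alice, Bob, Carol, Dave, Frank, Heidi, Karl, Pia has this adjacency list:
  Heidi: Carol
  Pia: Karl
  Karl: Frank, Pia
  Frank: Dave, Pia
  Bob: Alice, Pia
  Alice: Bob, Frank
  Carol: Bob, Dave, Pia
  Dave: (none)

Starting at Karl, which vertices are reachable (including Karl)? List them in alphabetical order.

Start at Karl.
Its neighbours: Frank, Pia.
Then their neighbours: Dave.
Nothing further is reachable.

Dave, Frank, Karl, Pia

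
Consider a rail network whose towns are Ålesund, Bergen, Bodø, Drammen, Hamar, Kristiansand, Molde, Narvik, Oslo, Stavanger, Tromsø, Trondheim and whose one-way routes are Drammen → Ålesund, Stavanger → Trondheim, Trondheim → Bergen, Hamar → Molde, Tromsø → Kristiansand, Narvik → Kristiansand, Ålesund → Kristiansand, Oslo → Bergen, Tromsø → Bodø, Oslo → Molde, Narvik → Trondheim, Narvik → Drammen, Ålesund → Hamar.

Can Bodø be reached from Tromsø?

Yes

Explore from Tromsø.
Distance 1: reach Bodø, Kristiansand.
Found Bodø.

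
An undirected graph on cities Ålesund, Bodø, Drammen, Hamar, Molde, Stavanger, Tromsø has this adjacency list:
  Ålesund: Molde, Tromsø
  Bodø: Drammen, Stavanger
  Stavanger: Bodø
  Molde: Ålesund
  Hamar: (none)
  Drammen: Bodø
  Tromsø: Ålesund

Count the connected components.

From Ålesund: component {Ålesund, Molde, Tromsø}.
From Bodø: component {Bodø, Drammen, Stavanger}.
From Hamar: component {Hamar}.
That's 3 components.

3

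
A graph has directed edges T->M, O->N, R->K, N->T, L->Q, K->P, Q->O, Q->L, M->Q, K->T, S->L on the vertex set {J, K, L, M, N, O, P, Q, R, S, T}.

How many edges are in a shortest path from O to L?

5

Distance 0: O.
Distance 1: N.
Distance 2: T.
Distance 3: M.
Distance 4: Q.
Distance 5: L — contains L.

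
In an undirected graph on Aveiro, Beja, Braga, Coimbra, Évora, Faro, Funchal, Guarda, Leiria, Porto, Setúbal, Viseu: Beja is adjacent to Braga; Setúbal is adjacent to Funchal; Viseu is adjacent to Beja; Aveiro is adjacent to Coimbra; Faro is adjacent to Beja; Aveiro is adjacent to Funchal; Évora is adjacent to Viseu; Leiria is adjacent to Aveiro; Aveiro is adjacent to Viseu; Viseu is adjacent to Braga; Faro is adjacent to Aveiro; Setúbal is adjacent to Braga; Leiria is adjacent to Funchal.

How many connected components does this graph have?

From Aveiro: component {Aveiro, Beja, Braga, Coimbra, Évora, Faro, Funchal, Leiria, Setúbal, Viseu}.
From Guarda: component {Guarda}.
From Porto: component {Porto}.
That's 3 components.

3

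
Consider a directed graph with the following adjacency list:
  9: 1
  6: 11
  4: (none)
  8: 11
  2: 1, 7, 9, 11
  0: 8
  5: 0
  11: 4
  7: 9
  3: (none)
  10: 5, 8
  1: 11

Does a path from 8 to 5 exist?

No

Explore from 8.
Distance 1: reach 11.
Distance 2: reach 4.
The search from 8 is exhausted; no directed path reaches 5.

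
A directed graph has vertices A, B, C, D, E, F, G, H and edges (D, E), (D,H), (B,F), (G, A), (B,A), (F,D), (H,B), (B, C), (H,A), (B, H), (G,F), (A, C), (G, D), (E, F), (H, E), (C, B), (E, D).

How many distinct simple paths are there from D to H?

D→H

1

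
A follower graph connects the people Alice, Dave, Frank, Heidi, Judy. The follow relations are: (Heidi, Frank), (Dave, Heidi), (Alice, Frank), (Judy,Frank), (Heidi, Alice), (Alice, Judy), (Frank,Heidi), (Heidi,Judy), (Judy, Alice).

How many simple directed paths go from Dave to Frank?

Dave→Heidi→Alice→Frank
Dave→Heidi→Alice→Judy→Frank
Dave→Heidi→Frank
Dave→Heidi→Judy→Alice→Frank
Dave→Heidi→Judy→Frank

5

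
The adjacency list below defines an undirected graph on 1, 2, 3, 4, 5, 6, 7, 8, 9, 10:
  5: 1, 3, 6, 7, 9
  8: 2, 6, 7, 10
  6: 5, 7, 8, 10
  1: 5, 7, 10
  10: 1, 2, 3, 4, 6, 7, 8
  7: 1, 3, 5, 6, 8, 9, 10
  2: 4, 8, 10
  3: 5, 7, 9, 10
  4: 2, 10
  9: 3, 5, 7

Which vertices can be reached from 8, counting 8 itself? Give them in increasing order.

1, 2, 3, 4, 5, 6, 7, 8, 9, 10

Start at 8.
Its neighbours: 2, 6, 7, 10.
Then their neighbours: 1, 3, 4, 5, 9.
Every vertex is now reached.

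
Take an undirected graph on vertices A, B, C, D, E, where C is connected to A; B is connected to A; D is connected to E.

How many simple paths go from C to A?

1

C–A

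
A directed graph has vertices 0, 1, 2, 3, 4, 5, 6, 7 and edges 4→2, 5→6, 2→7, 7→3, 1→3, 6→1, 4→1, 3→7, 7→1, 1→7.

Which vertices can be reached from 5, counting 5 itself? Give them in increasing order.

1, 3, 5, 6, 7

Start at 5.
Its neighbours: 6.
Then their neighbours: 1.
Then next layer: 3, 7.
Nothing further is reachable.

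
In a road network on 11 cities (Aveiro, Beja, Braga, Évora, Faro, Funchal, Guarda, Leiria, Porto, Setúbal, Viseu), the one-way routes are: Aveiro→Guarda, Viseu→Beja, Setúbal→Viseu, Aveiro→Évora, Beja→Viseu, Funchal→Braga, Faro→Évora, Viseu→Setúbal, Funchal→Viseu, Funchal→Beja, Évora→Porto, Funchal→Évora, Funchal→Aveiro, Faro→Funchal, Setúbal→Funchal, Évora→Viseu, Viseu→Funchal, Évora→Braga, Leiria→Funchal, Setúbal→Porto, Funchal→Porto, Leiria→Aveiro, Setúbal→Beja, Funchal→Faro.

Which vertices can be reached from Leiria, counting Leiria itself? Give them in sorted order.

Start at Leiria.
Its neighbours: Aveiro, Funchal.
Then their neighbours: Beja, Braga, Évora, Faro, Guarda, Porto, Viseu.
Then next layer: Setúbal.
Every vertex is now reached.

Aveiro, Beja, Braga, Évora, Faro, Funchal, Guarda, Leiria, Porto, Setúbal, Viseu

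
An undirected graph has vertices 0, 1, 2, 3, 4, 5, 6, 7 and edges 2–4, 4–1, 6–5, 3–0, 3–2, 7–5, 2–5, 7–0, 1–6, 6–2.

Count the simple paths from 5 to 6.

5–2–4–1–6
5–2–6
5–6
5–7–0–3–2–4–1–6
5–7–0–3–2–6

5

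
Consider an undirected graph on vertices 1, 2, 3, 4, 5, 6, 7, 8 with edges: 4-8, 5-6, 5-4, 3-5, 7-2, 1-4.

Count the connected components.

From 1: component {1, 3, 4, 5, 6, 8}.
From 2: component {2, 7}.
That's 2 components.

2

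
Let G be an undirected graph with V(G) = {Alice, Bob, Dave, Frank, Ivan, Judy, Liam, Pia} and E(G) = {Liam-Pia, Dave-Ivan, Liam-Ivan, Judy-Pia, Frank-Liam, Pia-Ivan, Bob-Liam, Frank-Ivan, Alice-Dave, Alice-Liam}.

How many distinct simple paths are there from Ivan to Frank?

4

Ivan–Dave–Alice–Liam–Frank
Ivan–Frank
Ivan–Liam–Frank
Ivan–Pia–Liam–Frank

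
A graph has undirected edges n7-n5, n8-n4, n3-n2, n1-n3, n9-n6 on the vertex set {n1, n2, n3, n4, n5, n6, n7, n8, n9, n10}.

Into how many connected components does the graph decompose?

5

From n1: component {n1, n2, n3}.
From n4: component {n4, n8}.
From n5: component {n5, n7}.
From n6: component {n6, n9}.
From n10: component {n10}.
That's 5 components.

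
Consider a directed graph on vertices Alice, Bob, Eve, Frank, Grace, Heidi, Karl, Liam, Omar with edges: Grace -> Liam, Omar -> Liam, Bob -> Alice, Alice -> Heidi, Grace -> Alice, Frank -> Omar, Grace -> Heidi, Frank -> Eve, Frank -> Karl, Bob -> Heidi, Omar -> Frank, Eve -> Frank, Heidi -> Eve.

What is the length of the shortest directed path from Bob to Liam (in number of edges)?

Distance 0: Bob.
Distance 1: Alice, Heidi.
Distance 2: Eve.
Distance 3: Frank.
Distance 4: Karl, Omar.
Distance 5: Liam — contains Liam.

5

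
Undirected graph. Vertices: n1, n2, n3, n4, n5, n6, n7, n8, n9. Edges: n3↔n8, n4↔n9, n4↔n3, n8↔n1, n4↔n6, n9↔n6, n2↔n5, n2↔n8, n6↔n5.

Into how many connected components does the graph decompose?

From n1: component {n1, n2, n3, n4, n5, n6, n8, n9}.
From n7: component {n7}.
That's 2 components.

2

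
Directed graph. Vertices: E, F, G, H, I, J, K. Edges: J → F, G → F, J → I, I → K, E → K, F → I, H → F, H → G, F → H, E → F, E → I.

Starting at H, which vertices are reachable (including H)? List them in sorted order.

Start at H.
Its neighbours: F, G.
Then their neighbours: I.
Then next layer: K.
Nothing further is reachable.

F, G, H, I, K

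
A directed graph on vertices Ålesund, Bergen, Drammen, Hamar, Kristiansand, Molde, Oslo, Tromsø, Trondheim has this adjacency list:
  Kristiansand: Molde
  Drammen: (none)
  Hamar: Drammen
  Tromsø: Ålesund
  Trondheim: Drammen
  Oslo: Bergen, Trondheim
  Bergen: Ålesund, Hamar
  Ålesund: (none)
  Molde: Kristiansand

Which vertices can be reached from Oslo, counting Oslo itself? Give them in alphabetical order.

Start at Oslo.
Its neighbours: Bergen, Trondheim.
Then their neighbours: Ålesund, Drammen, Hamar.
Nothing further is reachable.

Ålesund, Bergen, Drammen, Hamar, Oslo, Trondheim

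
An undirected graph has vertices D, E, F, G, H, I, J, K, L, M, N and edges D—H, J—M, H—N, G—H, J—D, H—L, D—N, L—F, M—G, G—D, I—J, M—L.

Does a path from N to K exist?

No

Explore from N.
Distance 1: reach D, H.
Distance 2: reach G, J, L.
Distance 3: reach F, I, M.
The search is exhausted without reaching K; it lies in a different component.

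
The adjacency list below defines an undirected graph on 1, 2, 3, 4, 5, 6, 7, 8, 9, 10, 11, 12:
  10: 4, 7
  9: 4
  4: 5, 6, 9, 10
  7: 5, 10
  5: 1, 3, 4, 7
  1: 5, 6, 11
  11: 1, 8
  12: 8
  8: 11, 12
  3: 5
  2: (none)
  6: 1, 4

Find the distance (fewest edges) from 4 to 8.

Distance 0: 4.
Distance 1: 5, 6, 9, 10.
Distance 2: 1, 3, 7.
Distance 3: 11.
Distance 4: 8 — contains 8.

4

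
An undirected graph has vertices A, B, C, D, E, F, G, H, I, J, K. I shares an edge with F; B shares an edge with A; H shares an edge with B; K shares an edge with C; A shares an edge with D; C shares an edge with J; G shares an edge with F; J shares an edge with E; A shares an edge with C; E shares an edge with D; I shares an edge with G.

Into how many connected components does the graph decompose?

2

From A: component {A, B, C, D, E, H, J, K}.
From F: component {F, G, I}.
That's 2 components.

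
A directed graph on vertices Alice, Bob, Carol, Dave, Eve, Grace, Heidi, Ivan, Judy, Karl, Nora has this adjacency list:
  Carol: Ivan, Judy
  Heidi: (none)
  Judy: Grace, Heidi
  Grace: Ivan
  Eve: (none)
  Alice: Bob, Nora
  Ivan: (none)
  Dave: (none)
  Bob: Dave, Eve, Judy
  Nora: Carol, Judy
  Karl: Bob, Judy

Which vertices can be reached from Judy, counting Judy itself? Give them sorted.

Start at Judy.
Its neighbours: Grace, Heidi.
Then their neighbours: Ivan.
Nothing further is reachable.

Grace, Heidi, Ivan, Judy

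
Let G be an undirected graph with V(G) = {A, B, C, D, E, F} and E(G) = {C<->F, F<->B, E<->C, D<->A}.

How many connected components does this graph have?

From A: component {A, D}.
From B: component {B, C, E, F}.
That's 2 components.

2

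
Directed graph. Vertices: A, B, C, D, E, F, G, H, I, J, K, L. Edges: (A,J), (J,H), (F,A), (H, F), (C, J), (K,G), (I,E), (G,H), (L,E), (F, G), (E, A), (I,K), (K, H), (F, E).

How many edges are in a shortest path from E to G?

5

Distance 0: E.
Distance 1: A.
Distance 2: J.
Distance 3: H.
Distance 4: F.
Distance 5: G — contains G.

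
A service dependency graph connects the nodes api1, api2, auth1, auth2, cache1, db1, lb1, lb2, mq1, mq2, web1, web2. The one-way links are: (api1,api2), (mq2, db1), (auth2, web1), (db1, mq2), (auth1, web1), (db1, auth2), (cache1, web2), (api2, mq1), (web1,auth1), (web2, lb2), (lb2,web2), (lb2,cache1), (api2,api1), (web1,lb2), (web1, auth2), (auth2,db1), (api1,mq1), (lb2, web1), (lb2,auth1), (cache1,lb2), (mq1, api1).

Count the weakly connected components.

From api1: component {api1, api2, mq1}.
From auth1: component {auth1, auth2, cache1, db1, lb2, mq2, web1, web2}.
From lb1: component {lb1}.
That's 3 components.

3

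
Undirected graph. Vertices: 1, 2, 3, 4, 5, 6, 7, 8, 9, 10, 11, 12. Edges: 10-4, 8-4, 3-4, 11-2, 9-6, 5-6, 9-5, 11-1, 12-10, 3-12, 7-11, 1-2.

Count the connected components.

3

From 1: component {1, 2, 7, 11}.
From 3: component {3, 4, 8, 10, 12}.
From 5: component {5, 6, 9}.
That's 3 components.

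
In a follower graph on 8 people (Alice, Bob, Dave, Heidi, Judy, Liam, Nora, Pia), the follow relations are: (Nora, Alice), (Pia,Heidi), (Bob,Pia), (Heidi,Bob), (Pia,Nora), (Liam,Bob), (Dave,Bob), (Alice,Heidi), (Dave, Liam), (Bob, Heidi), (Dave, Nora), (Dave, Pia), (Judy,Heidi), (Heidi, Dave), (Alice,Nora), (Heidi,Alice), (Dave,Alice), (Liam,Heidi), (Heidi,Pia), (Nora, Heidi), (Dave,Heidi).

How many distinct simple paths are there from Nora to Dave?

2

Nora→Alice→Heidi→Dave
Nora→Heidi→Dave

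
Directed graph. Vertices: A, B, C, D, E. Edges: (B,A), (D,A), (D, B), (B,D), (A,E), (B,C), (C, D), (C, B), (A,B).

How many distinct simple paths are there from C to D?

C→B→D
C→D

2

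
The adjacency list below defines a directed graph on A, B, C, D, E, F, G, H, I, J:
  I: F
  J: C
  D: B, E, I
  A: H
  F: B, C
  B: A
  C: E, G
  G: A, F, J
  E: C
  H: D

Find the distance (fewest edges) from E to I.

6

Distance 0: E.
Distance 1: C.
Distance 2: G.
Distance 3: A, F, J.
Distance 4: B, H.
Distance 5: D.
Distance 6: I — contains I.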